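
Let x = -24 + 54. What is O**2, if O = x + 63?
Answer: 8649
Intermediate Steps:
x = 30
O = 93 (O = 30 + 63 = 93)
O**2 = 93**2 = 8649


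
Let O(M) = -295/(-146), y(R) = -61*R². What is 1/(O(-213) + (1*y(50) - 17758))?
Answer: -146/24857373 ≈ -5.8735e-6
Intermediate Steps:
O(M) = 295/146 (O(M) = -295*(-1/146) = 295/146)
1/(O(-213) + (1*y(50) - 17758)) = 1/(295/146 + (1*(-61*50²) - 17758)) = 1/(295/146 + (1*(-61*2500) - 17758)) = 1/(295/146 + (1*(-152500) - 17758)) = 1/(295/146 + (-152500 - 17758)) = 1/(295/146 - 170258) = 1/(-24857373/146) = -146/24857373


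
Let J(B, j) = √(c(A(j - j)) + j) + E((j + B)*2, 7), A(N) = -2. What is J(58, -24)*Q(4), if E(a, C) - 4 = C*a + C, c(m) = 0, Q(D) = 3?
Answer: 1461 + 6*I*√6 ≈ 1461.0 + 14.697*I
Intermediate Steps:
E(a, C) = 4 + C + C*a (E(a, C) = 4 + (C*a + C) = 4 + (C + C*a) = 4 + C + C*a)
J(B, j) = 11 + √j + 14*B + 14*j (J(B, j) = √(0 + j) + (4 + 7 + 7*((j + B)*2)) = √j + (4 + 7 + 7*((B + j)*2)) = √j + (4 + 7 + 7*(2*B + 2*j)) = √j + (4 + 7 + (14*B + 14*j)) = √j + (11 + 14*B + 14*j) = 11 + √j + 14*B + 14*j)
J(58, -24)*Q(4) = (11 + √(-24) + 14*58 + 14*(-24))*3 = (11 + 2*I*√6 + 812 - 336)*3 = (487 + 2*I*√6)*3 = 1461 + 6*I*√6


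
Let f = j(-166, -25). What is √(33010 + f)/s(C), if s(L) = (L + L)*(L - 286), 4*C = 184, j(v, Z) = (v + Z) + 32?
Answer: -19*√91/22080 ≈ -0.0082087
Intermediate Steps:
j(v, Z) = 32 + Z + v (j(v, Z) = (Z + v) + 32 = 32 + Z + v)
C = 46 (C = (¼)*184 = 46)
s(L) = 2*L*(-286 + L) (s(L) = (2*L)*(-286 + L) = 2*L*(-286 + L))
f = -159 (f = 32 - 25 - 166 = -159)
√(33010 + f)/s(C) = √(33010 - 159)/((2*46*(-286 + 46))) = √32851/((2*46*(-240))) = (19*√91)/(-22080) = (19*√91)*(-1/22080) = -19*√91/22080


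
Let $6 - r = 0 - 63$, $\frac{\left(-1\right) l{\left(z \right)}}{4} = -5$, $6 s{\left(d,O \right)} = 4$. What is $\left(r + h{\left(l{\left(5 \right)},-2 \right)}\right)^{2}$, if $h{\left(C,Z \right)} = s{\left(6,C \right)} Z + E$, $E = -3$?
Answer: $\frac{37636}{9} \approx 4181.8$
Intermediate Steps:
$s{\left(d,O \right)} = \frac{2}{3}$ ($s{\left(d,O \right)} = \frac{1}{6} \cdot 4 = \frac{2}{3}$)
$l{\left(z \right)} = 20$ ($l{\left(z \right)} = \left(-4\right) \left(-5\right) = 20$)
$h{\left(C,Z \right)} = -3 + \frac{2 Z}{3}$ ($h{\left(C,Z \right)} = \frac{2 Z}{3} - 3 = -3 + \frac{2 Z}{3}$)
$r = 69$ ($r = 6 - \left(0 - 63\right) = 6 - -63 = 6 + 63 = 69$)
$\left(r + h{\left(l{\left(5 \right)},-2 \right)}\right)^{2} = \left(69 + \left(-3 + \frac{2}{3} \left(-2\right)\right)\right)^{2} = \left(69 - \frac{13}{3}\right)^{2} = \left(\frac{194}{3}\right)^{2} = \frac{37636}{9}$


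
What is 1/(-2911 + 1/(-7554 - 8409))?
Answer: -15963/46468294 ≈ -0.00034352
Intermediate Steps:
1/(-2911 + 1/(-7554 - 8409)) = 1/(-2911 + 1/(-15963)) = 1/(-2911 - 1/15963) = 1/(-46468294/15963) = -15963/46468294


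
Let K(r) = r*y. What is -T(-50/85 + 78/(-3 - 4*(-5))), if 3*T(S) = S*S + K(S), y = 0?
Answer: -16/3 ≈ -5.3333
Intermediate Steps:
K(r) = 0 (K(r) = r*0 = 0)
T(S) = S²/3 (T(S) = (S*S + 0)/3 = (S² + 0)/3 = S²/3)
-T(-50/85 + 78/(-3 - 4*(-5))) = -(-50/85 + 78/(-3 - 4*(-5)))²/3 = -(-50*1/85 + 78/(-3 + 20))²/3 = -(-10/17 + 78/17)²/3 = -4²/3 = -16/3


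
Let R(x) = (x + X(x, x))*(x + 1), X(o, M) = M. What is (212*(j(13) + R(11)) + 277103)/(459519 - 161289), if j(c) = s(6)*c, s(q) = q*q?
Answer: 432287/298230 ≈ 1.4495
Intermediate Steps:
s(q) = q²
R(x) = 2*x*(1 + x) (R(x) = (x + x)*(x + 1) = (2*x)*(1 + x) = 2*x*(1 + x))
j(c) = 36*c (j(c) = 6²*c = 36*c)
(212*(j(13) + R(11)) + 277103)/(459519 - 161289) = (212*(36*13 + 2*11*(1 + 11)) + 277103)/(459519 - 161289) = (212*(468 + 2*11*12) + 277103)/298230 = (212*(468 + 264) + 277103)*(1/298230) = (212*732 + 277103)*(1/298230) = (155184 + 277103)*(1/298230) = 432287*(1/298230) = 432287/298230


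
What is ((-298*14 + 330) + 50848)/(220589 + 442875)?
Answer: 23503/331732 ≈ 0.070849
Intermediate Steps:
((-298*14 + 330) + 50848)/(220589 + 442875) = ((-4172 + 330) + 50848)/663464 = (-3842 + 50848)*(1/663464) = 47006*(1/663464) = 23503/331732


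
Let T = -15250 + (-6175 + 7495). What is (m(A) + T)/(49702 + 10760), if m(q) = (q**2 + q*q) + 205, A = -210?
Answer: 8275/6718 ≈ 1.2318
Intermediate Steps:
m(q) = 205 + 2*q**2 (m(q) = (q**2 + q**2) + 205 = 2*q**2 + 205 = 205 + 2*q**2)
T = -13930 (T = -15250 + 1320 = -13930)
(m(A) + T)/(49702 + 10760) = ((205 + 2*(-210)**2) - 13930)/(49702 + 10760) = ((205 + 2*44100) - 13930)/60462 = ((205 + 88200) - 13930)*(1/60462) = (88405 - 13930)*(1/60462) = 74475*(1/60462) = 8275/6718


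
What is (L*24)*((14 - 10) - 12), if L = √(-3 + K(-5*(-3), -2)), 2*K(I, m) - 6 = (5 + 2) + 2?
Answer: -288*√2 ≈ -407.29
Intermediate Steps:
K(I, m) = 15/2 (K(I, m) = 3 + ((5 + 2) + 2)/2 = 3 + (7 + 2)/2 = 3 + (½)*9 = 3 + 9/2 = 15/2)
L = 3*√2/2 (L = √(-3 + 15/2) = √(9/2) = 3*√2/2 ≈ 2.1213)
(L*24)*((14 - 10) - 12) = ((3*√2/2)*24)*((14 - 10) - 12) = (36*√2)*(4 - 12) = (36*√2)*(-8) = -288*√2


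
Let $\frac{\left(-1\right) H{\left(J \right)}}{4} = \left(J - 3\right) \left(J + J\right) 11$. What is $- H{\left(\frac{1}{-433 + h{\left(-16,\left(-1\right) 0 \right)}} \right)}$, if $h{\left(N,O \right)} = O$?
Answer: $\frac{114400}{187489} \approx 0.61017$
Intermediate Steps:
$H{\left(J \right)} = - 88 J \left(-3 + J\right)$ ($H{\left(J \right)} = - 4 \left(J - 3\right) \left(J + J\right) 11 = - 4 \left(-3 + J\right) 2 J 11 = - 4 \cdot 2 J \left(-3 + J\right) 11 = - 4 \cdot 22 J \left(-3 + J\right) = - 88 J \left(-3 + J\right)$)
$- H{\left(\frac{1}{-433 + h{\left(-16,\left(-1\right) 0 \right)}} \right)} = - \frac{88 \left(3 - \frac{1}{-433 - 0}\right)}{-433 - 0} = - \frac{88 \left(3 - \frac{1}{-433 + 0}\right)}{-433 + 0} = - \frac{88 \left(3 - \frac{1}{-433}\right)}{-433} = - \frac{88 \left(-1\right) \left(3 - - \frac{1}{433}\right)}{433} = - \frac{88 \left(-1\right) \left(3 + \frac{1}{433}\right)}{433} = - \frac{88 \left(-1\right) 1300}{433 \cdot 433} = \left(-1\right) \left(- \frac{114400}{187489}\right) = \frac{114400}{187489}$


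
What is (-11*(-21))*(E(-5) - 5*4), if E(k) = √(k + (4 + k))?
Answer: -4620 + 231*I*√6 ≈ -4620.0 + 565.83*I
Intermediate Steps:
E(k) = √(4 + 2*k)
(-11*(-21))*(E(-5) - 5*4) = (-11*(-21))*(√(4 + 2*(-5)) - 5*4) = 231*(√(4 - 10) - 20) = 231*(√(-6) - 20) = 231*(I*√6 - 20) = 231*(-20 + I*√6) = -4620 + 231*I*√6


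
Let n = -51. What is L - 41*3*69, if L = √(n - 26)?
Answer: -8487 + I*√77 ≈ -8487.0 + 8.775*I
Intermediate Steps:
L = I*√77 (L = √(-51 - 26) = √(-77) = I*√77 ≈ 8.775*I)
L - 41*3*69 = I*√77 - 41*3*69 = I*√77 - 123*69 = I*√77 - 8487 = -8487 + I*√77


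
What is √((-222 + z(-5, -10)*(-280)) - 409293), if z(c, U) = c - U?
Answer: I*√410915 ≈ 641.03*I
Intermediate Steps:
√((-222 + z(-5, -10)*(-280)) - 409293) = √((-222 + (-5 - 1*(-10))*(-280)) - 409293) = √((-222 + (-5 + 10)*(-280)) - 409293) = √((-222 + 5*(-280)) - 409293) = √((-222 - 1400) - 409293) = √(-1622 - 409293) = √(-410915) = I*√410915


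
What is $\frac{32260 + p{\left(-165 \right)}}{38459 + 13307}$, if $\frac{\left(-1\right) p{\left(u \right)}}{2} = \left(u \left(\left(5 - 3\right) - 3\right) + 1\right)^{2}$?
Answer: $- \frac{11426}{25883} \approx -0.44145$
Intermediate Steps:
$p{\left(u \right)} = - 2 \left(1 - u\right)^{2}$ ($p{\left(u \right)} = - 2 \left(u \left(\left(5 - 3\right) - 3\right) + 1\right)^{2} = - 2 \left(u \left(2 - 3\right) + 1\right)^{2} = - 2 \left(u \left(-1\right) + 1\right)^{2} = - 2 \left(- u + 1\right)^{2} = - 2 \left(1 - u\right)^{2}$)
$\frac{32260 + p{\left(-165 \right)}}{38459 + 13307} = \frac{32260 - 2 \left(-1 - 165\right)^{2}}{38459 + 13307} = \frac{32260 - 2 \left(-166\right)^{2}}{51766} = \left(32260 - 55112\right) \frac{1}{51766} = \left(-22852\right) \frac{1}{51766} = - \frac{11426}{25883}$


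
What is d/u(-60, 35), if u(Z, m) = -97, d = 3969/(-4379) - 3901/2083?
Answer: 25349906/884781329 ≈ 0.028651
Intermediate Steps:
d = -25349906/9121457 (d = 3969*(-1/4379) - 3901*1/2083 = -3969/4379 - 3901/2083 = -25349906/9121457 ≈ -2.7792)
d/u(-60, 35) = -25349906/9121457/(-97) = -25349906/9121457*(-1/97) = 25349906/884781329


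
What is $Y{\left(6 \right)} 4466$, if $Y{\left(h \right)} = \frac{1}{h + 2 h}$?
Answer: $\frac{2233}{9} \approx 248.11$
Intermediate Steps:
$Y{\left(h \right)} = \frac{1}{3 h}$
$Y{\left(6 \right)} 4466 = \frac{1}{3 \cdot 6} \cdot 4466 = \frac{1}{3} \cdot \frac{1}{6} \cdot 4466 = \frac{1}{18} \cdot 4466 = \frac{2233}{9}$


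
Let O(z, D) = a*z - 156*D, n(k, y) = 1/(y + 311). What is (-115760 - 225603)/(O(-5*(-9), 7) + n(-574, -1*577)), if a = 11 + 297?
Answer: -90802558/3396287 ≈ -26.736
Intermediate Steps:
a = 308
n(k, y) = 1/(311 + y)
O(z, D) = -156*D + 308*z (O(z, D) = 308*z - 156*D = -156*D + 308*z)
(-115760 - 225603)/(O(-5*(-9), 7) + n(-574, -1*577)) = (-115760 - 225603)/((-156*7 + 308*(-5*(-9))) + 1/(311 - 1*577)) = -341363/((-1092 + 308*45) + 1/(311 - 577)) = -341363/((-1092 + 13860) + 1/(-266)) = -341363/(12768 - 1/266) = -341363/3396287/266 = -341363*266/3396287 = -90802558/3396287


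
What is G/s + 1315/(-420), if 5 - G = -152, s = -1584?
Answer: -35815/11088 ≈ -3.2301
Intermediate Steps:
G = 157 (G = 5 - 1*(-152) = 5 + 152 = 157)
G/s + 1315/(-420) = 157/(-1584) + 1315/(-420) = 157*(-1/1584) + 1315*(-1/420) = -157/1584 - 263/84 = -35815/11088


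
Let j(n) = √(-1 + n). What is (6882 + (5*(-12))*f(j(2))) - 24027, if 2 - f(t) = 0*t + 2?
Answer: -17145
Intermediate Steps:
f(t) = 0 (f(t) = 2 - (0*t + 2) = 2 - (0 + 2) = 2 - 1*2 = 2 - 2 = 0)
(6882 + (5*(-12))*f(j(2))) - 24027 = (6882 + (5*(-12))*0) - 24027 = (6882 - 60*0) - 24027 = (6882 + 0) - 24027 = 6882 - 24027 = -17145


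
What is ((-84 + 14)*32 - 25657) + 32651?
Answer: 4754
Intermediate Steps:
((-84 + 14)*32 - 25657) + 32651 = (-70*32 - 25657) + 32651 = (-2240 - 25657) + 32651 = -27897 + 32651 = 4754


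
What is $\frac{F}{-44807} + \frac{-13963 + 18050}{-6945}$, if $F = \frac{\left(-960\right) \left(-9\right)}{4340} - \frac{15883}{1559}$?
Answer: $- \frac{61932886544092}{105274688808345} \approx -0.5883$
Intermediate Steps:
$F = - \frac{2773123}{338303}$ ($F = 8640 \cdot \frac{1}{4340} - \frac{15883}{1559} = \frac{432}{217} - \frac{15883}{1559} = - \frac{2773123}{338303} \approx -8.1972$)
$\frac{F}{-44807} + \frac{-13963 + 18050}{-6945} = - \frac{2773123}{338303 \left(-44807\right)} + \frac{-13963 + 18050}{-6945} = \left(- \frac{2773123}{338303}\right) \left(- \frac{1}{44807}\right) + 4087 \left(- \frac{1}{6945}\right) = \frac{2773123}{15158342521} - \frac{4087}{6945} = - \frac{61932886544092}{105274688808345}$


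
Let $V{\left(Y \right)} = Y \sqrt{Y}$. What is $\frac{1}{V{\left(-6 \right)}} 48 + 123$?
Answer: $123 + \frac{4 i \sqrt{6}}{3} \approx 123.0 + 3.266 i$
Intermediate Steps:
$V{\left(Y \right)} = Y^{\frac{3}{2}}$
$\frac{1}{V{\left(-6 \right)}} 48 + 123 = \frac{1}{\left(-6\right)^{\frac{3}{2}}} \cdot 48 + 123 = \frac{1}{\left(-6\right) i \sqrt{6}} \cdot 48 + 123 = \frac{i \sqrt{6}}{36} \cdot 48 + 123 = \frac{4 i \sqrt{6}}{3} + 123 = 123 + \frac{4 i \sqrt{6}}{3}$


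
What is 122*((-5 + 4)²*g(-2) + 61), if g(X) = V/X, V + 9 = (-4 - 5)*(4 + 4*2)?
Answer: 14579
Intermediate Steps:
V = -117 (V = -9 + (-4 - 5)*(4 + 4*2) = -9 - 9*(4 + 8) = -9 - 9*12 = -9 - 108 = -117)
g(X) = -117/X
122*((-5 + 4)²*g(-2) + 61) = 122*((-5 + 4)²*(-117/(-2)) + 61) = 122*((-1)²*(-117*(-½)) + 61) = 122*(1*(117/2) + 61) = 122*(117/2 + 61) = 122*(239/2) = 14579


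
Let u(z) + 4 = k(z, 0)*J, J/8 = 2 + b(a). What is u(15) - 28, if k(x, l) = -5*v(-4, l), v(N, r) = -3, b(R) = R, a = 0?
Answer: 208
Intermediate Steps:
k(x, l) = 15 (k(x, l) = -5*(-3) = 15)
J = 16 (J = 8*(2 + 0) = 8*2 = 16)
u(z) = 236 (u(z) = -4 + 15*16 = -4 + 240 = 236)
u(15) - 28 = 236 - 28 = 208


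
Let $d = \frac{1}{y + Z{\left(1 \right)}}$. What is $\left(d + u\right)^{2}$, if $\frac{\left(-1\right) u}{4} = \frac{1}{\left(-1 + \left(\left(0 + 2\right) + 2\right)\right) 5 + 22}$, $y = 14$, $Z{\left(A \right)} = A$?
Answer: $\frac{529}{308025} \approx 0.0017174$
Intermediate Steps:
$d = \frac{1}{15}$ ($d = \frac{1}{14 + 1} = \frac{1}{15} \approx 0.066667$)
$u = - \frac{4}{37}$ ($u = - \frac{4}{\left(-1 + \left(\left(0 + 2\right) + 2\right)\right) 5 + 22} = - \frac{4}{\left(-1 + \left(2 + 2\right)\right) 5 + 22} = - \frac{4}{\left(-1 + 4\right) 5 + 22} = - \frac{4}{3 \cdot 5 + 22} = - \frac{4}{15 + 22} = - \frac{4}{37} \approx -0.10811$)
$\left(d + u\right)^{2} = \left(\frac{1}{15} - \frac{4}{37}\right)^{2} = \left(- \frac{23}{555}\right)^{2} = \frac{529}{308025}$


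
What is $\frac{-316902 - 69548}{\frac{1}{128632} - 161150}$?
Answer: $\frac{49709836400}{20729046799} \approx 2.3981$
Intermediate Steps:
$\frac{-316902 - 69548}{\frac{1}{128632} - 161150} = - \frac{386450}{\frac{1}{128632} - 161150} = - \frac{386450}{- \frac{20729046799}{128632}} = \left(-386450\right) \left(- \frac{128632}{20729046799}\right) = \frac{49709836400}{20729046799}$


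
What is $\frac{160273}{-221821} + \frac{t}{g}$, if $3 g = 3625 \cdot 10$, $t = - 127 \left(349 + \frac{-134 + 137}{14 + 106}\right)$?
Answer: $- \frac{48699759509}{11091050000} \approx -4.3909$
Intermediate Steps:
$t = - \frac{1773047}{40}$ ($t = - 127 \left(349 + \frac{3}{120}\right) = - 127 \left(349 + 3 \cdot \frac{1}{120}\right) = - 127 \left(349 + \frac{1}{40}\right) = \left(-127\right) \frac{13961}{40} = - \frac{1773047}{40} \approx -44326.0$)
$g = \frac{36250}{3}$ ($g = \frac{3625 \cdot 10}{3} = \frac{1}{3} \cdot 36250 = \frac{36250}{3} \approx 12083.0$)
$\frac{160273}{-221821} + \frac{t}{g} = \frac{160273}{-221821} - \frac{1773047}{40 \cdot \frac{36250}{3}} = 160273 \left(- \frac{1}{221821}\right) - \frac{5319141}{1450000} = - \frac{160273}{221821} - \frac{5319141}{1450000} = - \frac{48699759509}{11091050000}$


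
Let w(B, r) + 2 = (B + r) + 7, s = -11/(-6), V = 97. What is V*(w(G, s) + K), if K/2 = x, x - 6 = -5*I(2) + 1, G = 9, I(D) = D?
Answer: 5723/6 ≈ 953.83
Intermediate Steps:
s = 11/6 (s = -11*(-⅙) = 11/6 ≈ 1.8333)
w(B, r) = 5 + B + r (w(B, r) = -2 + ((B + r) + 7) = -2 + (7 + B + r) = 5 + B + r)
x = -3 (x = 6 + (-5*2 + 1) = 6 + (-10 + 1) = 6 - 9 = -3)
K = -6 (K = 2*(-3) = -6)
V*(w(G, s) + K) = 97*((5 + 9 + 11/6) - 6) = 97*(95/6 - 6) = 97*(59/6) = 5723/6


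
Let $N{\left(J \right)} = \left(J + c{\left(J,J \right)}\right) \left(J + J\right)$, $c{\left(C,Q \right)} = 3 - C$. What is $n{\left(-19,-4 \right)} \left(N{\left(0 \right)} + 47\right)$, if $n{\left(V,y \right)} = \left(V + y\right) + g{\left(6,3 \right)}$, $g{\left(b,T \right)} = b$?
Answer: $-799$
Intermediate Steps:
$N{\left(J \right)} = 6 J$ ($N{\left(J \right)} = \left(J - \left(-3 + J\right)\right) \left(J + J\right) = 3 \cdot 2 J = 6 J$)
$n{\left(V,y \right)} = 6 + V + y$ ($n{\left(V,y \right)} = \left(V + y\right) + 6 = 6 + V + y$)
$n{\left(-19,-4 \right)} \left(N{\left(0 \right)} + 47\right) = \left(6 - 19 - 4\right) \left(6 \cdot 0 + 47\right) = - 17 \left(0 + 47\right) = \left(-17\right) 47 = -799$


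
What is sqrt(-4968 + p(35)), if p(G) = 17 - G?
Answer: 3*I*sqrt(554) ≈ 70.612*I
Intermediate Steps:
sqrt(-4968 + p(35)) = sqrt(-4968 + (17 - 1*35)) = sqrt(-4968 + (17 - 35)) = sqrt(-4968 - 18) = sqrt(-4986) = 3*I*sqrt(554)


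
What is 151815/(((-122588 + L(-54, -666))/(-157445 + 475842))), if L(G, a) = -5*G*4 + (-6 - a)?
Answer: -48337440555/120848 ≈ -3.9999e+5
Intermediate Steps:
L(G, a) = -6 - a - 20*G (L(G, a) = -20*G + (-6 - a) = -6 - a - 20*G)
151815/(((-122588 + L(-54, -666))/(-157445 + 475842))) = 151815/(((-122588 + (-6 - 1*(-666) - 20*(-54)))/(-157445 + 475842))) = 151815/(((-122588 + (-6 + 666 + 1080))/318397)) = 151815/(((-122588 + 1740)*(1/318397))) = 151815/((-120848*1/318397)) = 151815/(-120848/318397) = 151815*(-318397/120848) = -48337440555/120848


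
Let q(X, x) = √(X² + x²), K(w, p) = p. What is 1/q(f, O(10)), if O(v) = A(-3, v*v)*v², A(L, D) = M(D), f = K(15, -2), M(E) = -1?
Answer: √2501/5002 ≈ 0.0099980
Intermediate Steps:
f = -2
A(L, D) = -1
O(v) = -v²
1/q(f, O(10)) = 1/(√((-2)² + (-1*10²)²)) = 1/(√(4 + (-1*100)²)) = 1/(√(4 + (-100)²)) = 1/(√(4 + 10000)) = 1/(√10004) = 1/(2*√2501) = √2501/5002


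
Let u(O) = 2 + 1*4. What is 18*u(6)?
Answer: 108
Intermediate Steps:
u(O) = 6 (u(O) = 2 + 4 = 6)
18*u(6) = 18*6 = 108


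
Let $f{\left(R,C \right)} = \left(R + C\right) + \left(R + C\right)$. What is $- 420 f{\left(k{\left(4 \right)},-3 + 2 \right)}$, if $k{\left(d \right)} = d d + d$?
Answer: $-15960$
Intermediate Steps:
$k{\left(d \right)} = d + d^{2}$ ($k{\left(d \right)} = d^{2} + d = d + d^{2}$)
$f{\left(R,C \right)} = 2 C + 2 R$ ($f{\left(R,C \right)} = \left(C + R\right) + \left(C + R\right) = 2 C + 2 R$)
$- 420 f{\left(k{\left(4 \right)},-3 + 2 \right)} = - 420 \left(2 \left(-3 + 2\right) + 2 \cdot 4 \left(1 + 4\right)\right) = - 420 \left(2 \left(-1\right) + 2 \cdot 4 \cdot 5\right) = - 420 \left(-2 + 2 \cdot 20\right) = - 420 \left(-2 + 40\right) = \left(-420\right) 38 = -15960$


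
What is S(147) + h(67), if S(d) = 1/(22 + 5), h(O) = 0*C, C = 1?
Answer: 1/27 ≈ 0.037037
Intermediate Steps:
h(O) = 0 (h(O) = 0*1 = 0)
S(d) = 1/27
S(147) + h(67) = 1/27 + 0 = 1/27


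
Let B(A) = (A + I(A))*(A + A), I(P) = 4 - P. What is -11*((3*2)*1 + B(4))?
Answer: -418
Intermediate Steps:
B(A) = 8*A (B(A) = (A + (4 - A))*(A + A) = 4*(2*A) = 8*A)
-11*((3*2)*1 + B(4)) = -11*((3*2)*1 + 8*4) = -11*(6*1 + 32) = -11*(6 + 32) = -11*38 = -418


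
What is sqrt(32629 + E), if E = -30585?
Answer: 2*sqrt(511) ≈ 45.211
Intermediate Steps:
sqrt(32629 + E) = sqrt(32629 - 30585) = sqrt(2044) = 2*sqrt(511)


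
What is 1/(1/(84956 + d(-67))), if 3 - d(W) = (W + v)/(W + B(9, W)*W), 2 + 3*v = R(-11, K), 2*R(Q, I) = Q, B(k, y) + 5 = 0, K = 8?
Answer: 45538163/536 ≈ 84959.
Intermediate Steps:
B(k, y) = -5 (B(k, y) = -5 + 0 = -5)
R(Q, I) = Q/2
v = -5/2 (v = -⅔ + ((½)*(-11))/3 = -⅔ + (⅓)*(-11/2) = -⅔ - 11/6 = -5/2 ≈ -2.5000)
d(W) = 3 + (-5/2 + W)/(4*W) (d(W) = 3 - (W - 5/2)/(W - 5*W) = 3 - (-5/2 + W)/((-4*W)) = 3 - (-5/2 + W)*(-1/(4*W)) = 3 - (-1)*(-5/2 + W)/(4*W) = 3 + (-5/2 + W)/(4*W))
1/(1/(84956 + d(-67))) = 1/(1/(84956 + (⅛)*(-5 + 26*(-67))/(-67))) = 1/(1/(84956 + (⅛)*(-1/67)*(-5 - 1742))) = 1/(1/(84956 + (⅛)*(-1/67)*(-1747))) = 1/(1/(84956 + 1747/536)) = 1/(1/(45538163/536)) = 1/(536/45538163) = 45538163/536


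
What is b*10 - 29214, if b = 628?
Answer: -22934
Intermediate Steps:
b*10 - 29214 = 628*10 - 29214 = 6280 - 29214 = -22934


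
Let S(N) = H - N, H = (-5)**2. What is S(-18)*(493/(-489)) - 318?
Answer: -176701/489 ≈ -361.35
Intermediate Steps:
H = 25
S(N) = 25 - N
S(-18)*(493/(-489)) - 318 = (25 - 1*(-18))*(493/(-489)) - 318 = (25 + 18)*(493*(-1/489)) - 318 = 43*(-493/489) - 318 = -21199/489 - 318 = -176701/489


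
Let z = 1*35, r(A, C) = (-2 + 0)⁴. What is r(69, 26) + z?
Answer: 51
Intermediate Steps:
r(A, C) = 16 (r(A, C) = (-2)⁴ = 16)
z = 35
r(69, 26) + z = 16 + 35 = 51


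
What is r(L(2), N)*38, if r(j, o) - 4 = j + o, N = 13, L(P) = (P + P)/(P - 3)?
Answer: 494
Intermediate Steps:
L(P) = 2*P/(-3 + P) (L(P) = (2*P)/(-3 + P) = 2*P/(-3 + P))
r(j, o) = 4 + j + o (r(j, o) = 4 + (j + o) = 4 + j + o)
r(L(2), N)*38 = (4 + 2*2/(-3 + 2) + 13)*38 = (4 + 2*2/(-1) + 13)*38 = (4 + 2*2*(-1) + 13)*38 = (4 - 4 + 13)*38 = 13*38 = 494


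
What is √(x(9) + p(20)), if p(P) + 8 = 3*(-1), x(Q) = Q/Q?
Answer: I*√10 ≈ 3.1623*I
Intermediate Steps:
x(Q) = 1
p(P) = -11 (p(P) = -8 + 3*(-1) = -8 - 3 = -11)
√(x(9) + p(20)) = √(1 - 11) = √(-10) = I*√10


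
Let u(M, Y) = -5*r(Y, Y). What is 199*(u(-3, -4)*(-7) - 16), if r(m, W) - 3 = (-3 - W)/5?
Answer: 19104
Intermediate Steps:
r(m, W) = 12/5 - W/5 (r(m, W) = 3 + (-3 - W)/5 = 3 + (-3 - W)*(⅕) = 3 + (-⅗ - W/5) = 12/5 - W/5)
u(M, Y) = -12 + Y (u(M, Y) = -5*(12/5 - Y/5) = -12 + Y)
199*(u(-3, -4)*(-7) - 16) = 199*((-12 - 4)*(-7) - 16) = 199*(-16*(-7) - 16) = 199*(112 - 16) = 199*96 = 19104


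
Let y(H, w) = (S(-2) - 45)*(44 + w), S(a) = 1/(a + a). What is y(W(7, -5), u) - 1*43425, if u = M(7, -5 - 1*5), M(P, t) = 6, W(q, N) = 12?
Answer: -91375/2 ≈ -45688.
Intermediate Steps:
u = 6
S(a) = 1/(2*a)
y(H, w) = -1991 - 181*w/4 (y(H, w) = ((1/2)/(-2) - 45)*(44 + w) = ((1/2)*(-1/2) - 45)*(44 + w) = (-1/4 - 45)*(44 + w) = -181*(44 + w)/4 = -1991 - 181*w/4)
y(W(7, -5), u) - 1*43425 = (-1991 - 181/4*6) - 1*43425 = (-1991 - 543/2) - 43425 = -4525/2 - 43425 = -91375/2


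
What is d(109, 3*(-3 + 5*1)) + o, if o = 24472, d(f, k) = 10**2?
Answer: 24572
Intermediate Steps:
d(f, k) = 100
d(109, 3*(-3 + 5*1)) + o = 100 + 24472 = 24572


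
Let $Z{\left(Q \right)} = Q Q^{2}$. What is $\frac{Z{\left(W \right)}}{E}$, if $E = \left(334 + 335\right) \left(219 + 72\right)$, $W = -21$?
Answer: $- \frac{1029}{21631} \approx -0.047571$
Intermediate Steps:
$Z{\left(Q \right)} = Q^{3}$
$E = 194679$ ($E = 669 \cdot 291 = 194679$)
$\frac{Z{\left(W \right)}}{E} = \frac{\left(-21\right)^{3}}{194679} = \left(-9261\right) \frac{1}{194679} = - \frac{1029}{21631}$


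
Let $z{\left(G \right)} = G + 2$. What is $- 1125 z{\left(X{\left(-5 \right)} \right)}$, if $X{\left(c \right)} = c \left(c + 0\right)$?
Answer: $-30375$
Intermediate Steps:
$X{\left(c \right)} = c^{2}$ ($X{\left(c \right)} = c c = c^{2}$)
$z{\left(G \right)} = 2 + G$
$- 1125 z{\left(X{\left(-5 \right)} \right)} = - 1125 \left(2 + \left(-5\right)^{2}\right) = - 1125 \left(2 + 25\right) = \left(-1125\right) 27 = -30375$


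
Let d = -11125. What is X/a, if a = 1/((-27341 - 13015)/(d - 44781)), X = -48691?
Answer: -982486998/27953 ≈ -35148.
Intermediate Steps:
a = 27953/20178 (a = 1/((-27341 - 13015)/(-11125 - 44781)) = 1/(-40356/(-55906)) = 1/(-40356*(-1/55906)) = 1/(20178/27953) = 27953/20178 ≈ 1.3853)
X/a = -48691/27953/20178 = -48691*20178/27953 = -982486998/27953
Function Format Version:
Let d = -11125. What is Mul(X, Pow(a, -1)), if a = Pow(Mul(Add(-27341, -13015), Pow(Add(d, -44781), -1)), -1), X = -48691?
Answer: Rational(-982486998, 27953) ≈ -35148.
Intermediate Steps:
a = Rational(27953, 20178) (a = Pow(Mul(Add(-27341, -13015), Pow(Add(-11125, -44781), -1)), -1) = Pow(Mul(-40356, Pow(-55906, -1)), -1) = Pow(Mul(-40356, Rational(-1, 55906)), -1) = Pow(Rational(20178, 27953), -1) = Rational(27953, 20178) ≈ 1.3853)
Mul(X, Pow(a, -1)) = Mul(-48691, Pow(Rational(27953, 20178), -1)) = Mul(-48691, Rational(20178, 27953)) = Rational(-982486998, 27953)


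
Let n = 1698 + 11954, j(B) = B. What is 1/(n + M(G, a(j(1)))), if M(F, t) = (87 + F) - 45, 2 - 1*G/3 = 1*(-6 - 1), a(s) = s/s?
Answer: 1/13721 ≈ 7.2881e-5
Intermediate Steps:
a(s) = 1
n = 13652
G = 27 (G = 6 - 3*(-6 - 1) = 6 - 3*(-7) = 6 + 21 = 27)
M(F, t) = 42 + F
1/(n + M(G, a(j(1)))) = 1/(13652 + (42 + 27)) = 1/(13652 + 69) = 1/13721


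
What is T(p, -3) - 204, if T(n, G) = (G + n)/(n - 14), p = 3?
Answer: -204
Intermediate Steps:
T(n, G) = (G + n)/(-14 + n)
T(p, -3) - 204 = (-3 + 3)/(-14 + 3) - 204 = 0/(-11) - 204 = -1/11*0 - 204 = 0 - 204 = -204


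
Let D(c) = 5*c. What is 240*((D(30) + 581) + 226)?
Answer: 229680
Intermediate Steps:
240*((D(30) + 581) + 226) = 240*((5*30 + 581) + 226) = 240*((150 + 581) + 226) = 240*(731 + 226) = 240*957 = 229680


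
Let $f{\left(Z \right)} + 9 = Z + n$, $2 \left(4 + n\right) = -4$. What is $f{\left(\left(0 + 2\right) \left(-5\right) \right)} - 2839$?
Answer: $-2864$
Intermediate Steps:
$n = -6$ ($n = -4 + \frac{1}{2} \left(-4\right) = -4 - 2 = -6$)
$f{\left(Z \right)} = -15 + Z$ ($f{\left(Z \right)} = -9 + \left(Z - 6\right) = -9 + \left(-6 + Z\right) = -15 + Z$)
$f{\left(\left(0 + 2\right) \left(-5\right) \right)} - 2839 = \left(-15 + \left(0 + 2\right) \left(-5\right)\right) - 2839 = \left(-15 + 2 \left(-5\right)\right) - 2839 = \left(-15 - 10\right) - 2839 = -25 - 2839 = -2864$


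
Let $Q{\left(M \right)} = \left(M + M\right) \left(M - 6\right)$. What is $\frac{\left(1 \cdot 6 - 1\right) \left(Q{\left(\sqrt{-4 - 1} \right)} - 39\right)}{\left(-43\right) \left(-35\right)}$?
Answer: $- \frac{7}{43} - \frac{12 i \sqrt{5}}{301} \approx -0.16279 - 0.089146 i$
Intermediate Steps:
$Q{\left(M \right)} = 2 M \left(-6 + M\right)$
$\frac{\left(1 \cdot 6 - 1\right) \left(Q{\left(\sqrt{-4 - 1} \right)} - 39\right)}{\left(-43\right) \left(-35\right)} = \frac{\left(1 \cdot 6 - 1\right) \left(2 \sqrt{-4 - 1} \left(-6 + \sqrt{-4 - 1}\right) - 39\right)}{\left(-43\right) \left(-35\right)} = \frac{\left(6 - 1\right) \left(2 \sqrt{-5} \left(-6 + \sqrt{-5}\right) - 39\right)}{1505} = 5 \left(2 i \sqrt{5} \left(-6 + i \sqrt{5}\right) - 39\right) \frac{1}{1505} = 5 \left(-39 + 2 i \sqrt{5} \left(-6 + i \sqrt{5}\right)\right) \frac{1}{1505} = \left(-195 + 10 i \sqrt{5} \left(-6 + i \sqrt{5}\right)\right) \frac{1}{1505} = - \frac{39}{301} + \frac{2 i \sqrt{5} \left(-6 + i \sqrt{5}\right)}{301}$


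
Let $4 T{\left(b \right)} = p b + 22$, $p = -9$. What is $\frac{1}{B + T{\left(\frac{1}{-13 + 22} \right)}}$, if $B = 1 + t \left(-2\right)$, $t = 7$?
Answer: $- \frac{4}{31} \approx -0.12903$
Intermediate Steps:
$T{\left(b \right)} = \frac{11}{2} - \frac{9 b}{4}$ ($T{\left(b \right)} = \frac{- 9 b + 22}{4} = \frac{22 - 9 b}{4} = \frac{11}{2} - \frac{9 b}{4}$)
$B = -13$ ($B = 1 + 7 \left(-2\right) = 1 - 14 = -13$)
$\frac{1}{B + T{\left(\frac{1}{-13 + 22} \right)}} = \frac{1}{-13 + \left(\frac{11}{2} - \frac{9}{4 \left(-13 + 22\right)}\right)} = \frac{1}{-13 + \left(\frac{11}{2} - \frac{9}{4 \cdot 9}\right)} = \frac{1}{-13 + \left(\frac{11}{2} - \frac{1}{4}\right)} = \frac{1}{-13 + \frac{21}{4}} = \frac{1}{- \frac{31}{4}} = - \frac{4}{31}$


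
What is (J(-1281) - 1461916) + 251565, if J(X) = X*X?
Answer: 430610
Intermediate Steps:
J(X) = X**2
(J(-1281) - 1461916) + 251565 = ((-1281)**2 - 1461916) + 251565 = (1640961 - 1461916) + 251565 = 179045 + 251565 = 430610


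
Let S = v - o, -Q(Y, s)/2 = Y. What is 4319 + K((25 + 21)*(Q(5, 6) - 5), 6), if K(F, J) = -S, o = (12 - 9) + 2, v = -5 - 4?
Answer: 4333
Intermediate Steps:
Q(Y, s) = -2*Y
v = -9
o = 5 (o = 3 + 2 = 5)
S = -14 (S = -9 - 1*5 = -9 - 5 = -14)
K(F, J) = 14 (K(F, J) = -1*(-14) = 14)
4319 + K((25 + 21)*(Q(5, 6) - 5), 6) = 4319 + 14 = 4333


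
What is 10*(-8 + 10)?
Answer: 20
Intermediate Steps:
10*(-8 + 10) = 10*2 = 20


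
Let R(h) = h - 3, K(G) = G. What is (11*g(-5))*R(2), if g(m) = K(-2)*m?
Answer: -110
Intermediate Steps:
g(m) = -2*m
R(h) = -3 + h
(11*g(-5))*R(2) = (11*(-2*(-5)))*(-3 + 2) = (11*10)*(-1) = 110*(-1) = -110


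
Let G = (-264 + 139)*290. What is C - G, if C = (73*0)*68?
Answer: 36250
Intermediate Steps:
G = -36250 (G = -125*290 = -36250)
C = 0 (C = 0*68 = 0)
C - G = 0 - 1*(-36250) = 0 + 36250 = 36250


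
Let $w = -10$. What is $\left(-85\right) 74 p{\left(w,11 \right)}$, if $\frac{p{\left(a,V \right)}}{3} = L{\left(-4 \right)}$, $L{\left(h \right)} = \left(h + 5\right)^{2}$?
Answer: $-18870$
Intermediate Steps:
$L{\left(h \right)} = \left(5 + h\right)^{2}$
$p{\left(a,V \right)} = 3$ ($p{\left(a,V \right)} = 3 \left(5 - 4\right)^{2} = 3 \cdot 1^{2} = 3 \cdot 1 = 3$)
$\left(-85\right) 74 p{\left(w,11 \right)} = \left(-85\right) 74 \cdot 3 = \left(-6290\right) 3 = -18870$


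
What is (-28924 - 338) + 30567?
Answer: 1305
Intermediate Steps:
(-28924 - 338) + 30567 = -29262 + 30567 = 1305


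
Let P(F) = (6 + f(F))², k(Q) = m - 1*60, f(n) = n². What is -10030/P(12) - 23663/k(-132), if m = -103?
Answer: 53078261/366750 ≈ 144.73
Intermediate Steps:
k(Q) = -163 (k(Q) = -103 - 1*60 = -103 - 60 = -163)
P(F) = (6 + F²)²
-10030/P(12) - 23663/k(-132) = -10030/(6 + 12²)² - 23663/(-163) = -10030/(6 + 144)² - 23663*(-1/163) = -10030/(150²) + 23663/163 = -10030/22500 + 23663/163 = -10030*1/22500 + 23663/163 = -1003/2250 + 23663/163 = 53078261/366750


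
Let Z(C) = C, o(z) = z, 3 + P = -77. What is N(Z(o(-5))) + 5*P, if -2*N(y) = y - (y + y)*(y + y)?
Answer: -695/2 ≈ -347.50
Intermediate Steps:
P = -80 (P = -3 - 77 = -80)
N(y) = 2*y² - y/2 (N(y) = -(y - (y + y)*(y + y))/2 = -(y - 2*y*2*y)/2 = -(y - 4*y²)/2 = 2*y² - y/2)
N(Z(o(-5))) + 5*P = (½)*(-5)*(-1 + 4*(-5)) + 5*(-80) = (½)*(-5)*(-1 - 20) - 400 = (½)*(-5)*(-21) - 400 = 105/2 - 400 = -695/2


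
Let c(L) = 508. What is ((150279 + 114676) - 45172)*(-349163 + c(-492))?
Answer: -76628441865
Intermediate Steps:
((150279 + 114676) - 45172)*(-349163 + c(-492)) = ((150279 + 114676) - 45172)*(-349163 + 508) = (264955 - 45172)*(-348655) = 219783*(-348655) = -76628441865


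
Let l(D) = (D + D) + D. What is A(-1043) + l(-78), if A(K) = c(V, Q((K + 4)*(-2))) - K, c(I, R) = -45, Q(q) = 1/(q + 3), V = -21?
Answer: 764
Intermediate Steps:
Q(q) = 1/(3 + q)
l(D) = 3*D (l(D) = 2*D + D = 3*D)
A(K) = -45 - K
A(-1043) + l(-78) = (-45 - 1*(-1043)) + 3*(-78) = (-45 + 1043) - 234 = 998 - 234 = 764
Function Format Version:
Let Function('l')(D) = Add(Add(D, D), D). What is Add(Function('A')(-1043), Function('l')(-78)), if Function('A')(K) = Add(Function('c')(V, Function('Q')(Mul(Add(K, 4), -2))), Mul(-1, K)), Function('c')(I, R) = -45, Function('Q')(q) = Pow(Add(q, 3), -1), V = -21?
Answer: 764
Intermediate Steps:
Function('Q')(q) = Pow(Add(3, q), -1)
Function('l')(D) = Mul(3, D) (Function('l')(D) = Add(Mul(2, D), D) = Mul(3, D))
Function('A')(K) = Add(-45, Mul(-1, K))
Add(Function('A')(-1043), Function('l')(-78)) = Add(Add(-45, Mul(-1, -1043)), Mul(3, -78)) = Add(Add(-45, 1043), -234) = Add(998, -234) = 764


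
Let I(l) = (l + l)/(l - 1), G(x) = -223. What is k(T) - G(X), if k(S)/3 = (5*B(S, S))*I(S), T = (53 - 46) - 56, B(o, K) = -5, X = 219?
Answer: 76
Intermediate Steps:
I(l) = 2*l/(-1 + l) (I(l) = (2*l)/(-1 + l) = 2*l/(-1 + l))
T = -49 (T = 7 - 56 = -49)
k(S) = -150*S/(-1 + S) (k(S) = 3*((5*(-5))*(2*S/(-1 + S))) = 3*(-50*S/(-1 + S)) = -150*S/(-1 + S))
k(T) - G(X) = -150*(-49)/(-1 - 49) - 1*(-223) = -150*(-49)/(-50) + 223 = -150*(-49)*(-1/50) + 223 = -147 + 223 = 76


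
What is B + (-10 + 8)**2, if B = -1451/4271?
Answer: 15633/4271 ≈ 3.6603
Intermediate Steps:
B = -1451/4271 (B = -1451*1/4271 = -1451/4271 ≈ -0.33973)
B + (-10 + 8)**2 = -1451/4271 + (-10 + 8)**2 = -1451/4271 + (-2)**2 = -1451/4271 + 4 = 15633/4271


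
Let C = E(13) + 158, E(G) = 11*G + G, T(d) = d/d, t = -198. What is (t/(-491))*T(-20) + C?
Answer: 154372/491 ≈ 314.40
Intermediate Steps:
T(d) = 1
E(G) = 12*G
C = 314 (C = 12*13 + 158 = 156 + 158 = 314)
(t/(-491))*T(-20) + C = -198/(-491)*1 + 314 = -198*(-1/491)*1 + 314 = (198/491)*1 + 314 = 198/491 + 314 = 154372/491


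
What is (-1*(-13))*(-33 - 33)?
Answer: -858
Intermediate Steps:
(-1*(-13))*(-33 - 33) = 13*(-66) = -858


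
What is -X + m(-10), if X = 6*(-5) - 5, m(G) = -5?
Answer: 30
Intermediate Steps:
X = -35 (X = -30 - 5 = -35)
-X + m(-10) = -1*(-35) - 5 = 35 - 5 = 30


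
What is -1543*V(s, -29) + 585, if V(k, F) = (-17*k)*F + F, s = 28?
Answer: -21254240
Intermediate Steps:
V(k, F) = F - 17*F*k (V(k, F) = -17*F*k + F = F - 17*F*k)
-1543*V(s, -29) + 585 = -(-44747)*(1 - 17*28) + 585 = -(-44747)*(1 - 476) + 585 = -(-44747)*(-475) + 585 = -1543*13775 + 585 = -21254825 + 585 = -21254240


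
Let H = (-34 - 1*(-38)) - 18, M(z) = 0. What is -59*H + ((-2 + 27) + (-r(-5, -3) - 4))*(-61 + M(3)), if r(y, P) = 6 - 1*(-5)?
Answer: 216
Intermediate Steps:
r(y, P) = 11 (r(y, P) = 6 + 5 = 11)
H = -14 (H = (-34 + 38) - 18 = 4 - 18 = -14)
-59*H + ((-2 + 27) + (-r(-5, -3) - 4))*(-61 + M(3)) = -59*(-14) + ((-2 + 27) + (-1*11 - 4))*(-61 + 0) = 826 + (25 + (-11 - 4))*(-61) = 826 + (25 - 15)*(-61) = 826 + 10*(-61) = 826 - 610 = 216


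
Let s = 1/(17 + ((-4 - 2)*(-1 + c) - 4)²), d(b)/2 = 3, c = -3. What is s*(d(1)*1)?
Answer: 2/139 ≈ 0.014388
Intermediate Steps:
d(b) = 6 (d(b) = 2*3 = 6)
s = 1/417 (s = 1/(17 + ((-4 - 2)*(-1 - 3) - 4)²) = 1/(17 + (-6*(-4) - 4)²) = 1/(17 + (24 - 4)²) = 1/(17 + 20²) = 1/(17 + 400) = 1/417 ≈ 0.0023981)
s*(d(1)*1) = (6*1)/417 = (1/417)*6 = 2/139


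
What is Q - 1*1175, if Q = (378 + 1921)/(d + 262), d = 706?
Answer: -9381/8 ≈ -1172.6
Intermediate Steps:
Q = 19/8 (Q = (378 + 1921)/(706 + 262) = 2299/968 = 2299*(1/968) = 19/8 ≈ 2.3750)
Q - 1*1175 = 19/8 - 1*1175 = 19/8 - 1175 = -9381/8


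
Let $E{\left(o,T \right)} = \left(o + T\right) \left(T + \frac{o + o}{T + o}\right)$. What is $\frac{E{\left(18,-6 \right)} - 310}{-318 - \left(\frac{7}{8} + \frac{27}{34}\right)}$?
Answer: $\frac{47056}{43475} \approx 1.0824$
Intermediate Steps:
$E{\left(o,T \right)} = \left(T + o\right) \left(T + \frac{2 o}{T + o}\right)$
$\frac{E{\left(18,-6 \right)} - 310}{-318 - \left(\frac{7}{8} + \frac{27}{34}\right)} = \frac{\left(\left(-6\right)^{2} + 2 \cdot 18 - 108\right) - 310}{-318 - \left(\frac{7}{8} + \frac{27}{34}\right)} = \frac{\left(36 + 36 - 108\right) - 310}{-318 - \frac{227}{136}} = \frac{-36 - 310}{-318 - \frac{227}{136}} = \frac{1}{-318 - \frac{227}{136}} \left(-346\right) = \frac{1}{- \frac{43475}{136}} \left(-346\right) = \left(- \frac{136}{43475}\right) \left(-346\right) = \frac{47056}{43475}$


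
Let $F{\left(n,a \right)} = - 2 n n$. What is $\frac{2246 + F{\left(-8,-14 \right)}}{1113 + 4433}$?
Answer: $\frac{1059}{2773} \approx 0.3819$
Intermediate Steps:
$F{\left(n,a \right)} = - 2 n^{2}$
$\frac{2246 + F{\left(-8,-14 \right)}}{1113 + 4433} = \frac{2246 - 2 \left(-8\right)^{2}}{1113 + 4433} = \frac{2246 - 128}{5546} = \left(2246 - 128\right) \frac{1}{5546} = 2118 \cdot \frac{1}{5546} = \frac{1059}{2773}$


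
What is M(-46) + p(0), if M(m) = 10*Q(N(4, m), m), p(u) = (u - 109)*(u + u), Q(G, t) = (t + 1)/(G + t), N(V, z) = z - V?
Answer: 75/16 ≈ 4.6875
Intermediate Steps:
Q(G, t) = (1 + t)/(G + t)
p(u) = 2*u*(-109 + u) (p(u) = (-109 + u)*(2*u) = 2*u*(-109 + u))
M(m) = 10*(1 + m)/(-4 + 2*m) (M(m) = 10*((1 + m)/((m - 1*4) + m)) = 10*((1 + m)/((m - 4) + m)) = 10*((1 + m)/((-4 + m) + m)) = 10*((1 + m)/(-4 + 2*m)) = 10*(1 + m)/(-4 + 2*m))
M(-46) + p(0) = 5*(1 - 46)/(-2 - 46) + 2*0*(-109 + 0) = 5*(-45)/(-48) + 2*0*(-109) = 5*(-1/48)*(-45) + 0 = 75/16 + 0 = 75/16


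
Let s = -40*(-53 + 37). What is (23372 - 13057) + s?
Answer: 10955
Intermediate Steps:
s = 640 (s = -40*(-16) = 640)
(23372 - 13057) + s = (23372 - 13057) + 640 = 10315 + 640 = 10955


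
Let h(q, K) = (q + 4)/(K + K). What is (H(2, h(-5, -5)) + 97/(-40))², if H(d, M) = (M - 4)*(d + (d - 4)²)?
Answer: 1067089/1600 ≈ 666.93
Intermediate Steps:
h(q, K) = (4 + q)/(2*K) (h(q, K) = (4 + q)/((2*K)) = (4 + q)*(1/(2*K)) = (4 + q)/(2*K))
H(d, M) = (-4 + M)*(d + (-4 + d)²)
(H(2, h(-5, -5)) + 97/(-40))² = ((-4*2 - 4*(-4 + 2)² + ((½)*(4 - 5)/(-5))*2 + ((½)*(4 - 5)/(-5))*(-4 + 2)²) + 97/(-40))² = ((-8 - 4*(-2)² + ((½)*(-⅕)*(-1))*2 + ((½)*(-⅕)*(-1))*(-2)²) + 97*(-1/40))² = ((-8 - 4*4 + (⅒)*2 + (⅒)*4) - 97/40)² = ((-8 - 16 + ⅕ + ⅖) - 97/40)² = (-117/5 - 97/40)² = (-1033/40)² = 1067089/1600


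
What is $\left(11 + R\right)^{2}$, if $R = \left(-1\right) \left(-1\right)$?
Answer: $144$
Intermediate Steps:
$R = 1$
$\left(11 + R\right)^{2} = \left(11 + 1\right)^{2} = 12^{2} = 144$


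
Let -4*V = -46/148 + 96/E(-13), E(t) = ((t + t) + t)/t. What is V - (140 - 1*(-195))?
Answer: -101505/296 ≈ -342.92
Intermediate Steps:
E(t) = 3 (E(t) = (2*t + t)/t = (3*t)/t = 3)
V = -2345/296 (V = -(-46/148 + 96/3)/4 = -(-46*1/148 + 96*(1/3))/4 = -(-23/74 + 32)/4 = -1/4*2345/74 = -2345/296 ≈ -7.9223)
V - (140 - 1*(-195)) = -2345/296 - (140 - 1*(-195)) = -2345/296 - (140 + 195) = -2345/296 - 1*335 = -2345/296 - 335 = -101505/296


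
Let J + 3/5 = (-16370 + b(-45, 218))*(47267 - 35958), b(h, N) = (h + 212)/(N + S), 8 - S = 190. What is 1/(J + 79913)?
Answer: -180/33299272153 ≈ -5.4055e-9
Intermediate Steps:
S = -182 (S = 8 - 1*190 = 8 - 190 = -182)
b(h, N) = (212 + h)/(-182 + N) (b(h, N) = (h + 212)/(N - 182) = (212 + h)/(-182 + N))
J = -33313656493/180 (J = -⅗ + (-16370 + (212 - 45)/(-182 + 218))*(47267 - 35958) = -⅗ + (-16370 + 167/36)*11309 = -⅗ - 589153/36*11309 = -⅗ - 6662731277/36 = -33313656493/180 ≈ -1.8508e+8)
1/(J + 79913) = 1/(-33313656493/180 + 79913) = 1/(-33299272153/180) = -180/33299272153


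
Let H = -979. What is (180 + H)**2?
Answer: 638401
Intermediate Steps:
(180 + H)**2 = (180 - 979)**2 = (-799)**2 = 638401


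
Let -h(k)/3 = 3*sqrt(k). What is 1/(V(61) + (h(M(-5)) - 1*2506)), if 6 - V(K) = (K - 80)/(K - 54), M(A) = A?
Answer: -40789/101868402 + 49*I*sqrt(5)/33956134 ≈ -0.00040041 + 3.2267e-6*I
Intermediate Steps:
h(k) = -9*sqrt(k)
V(K) = 6 - (-80 + K)/(-54 + K) (V(K) = 6 - (K - 80)/(K - 54) = 6 - (-80 + K)/(-54 + K))
1/(V(61) + (h(M(-5)) - 1*2506)) = 1/((-244 + 5*61)/(-54 + 61) + (-9*I*sqrt(5) - 1*2506)) = 1/((-244 + 305)/7 + (-9*I*sqrt(5) - 2506)) = 1/((1/7)*61 + (-9*I*sqrt(5) - 2506)) = 1/(61/7 + (-2506 - 9*I*sqrt(5))) = 1/(-17481/7 - 9*I*sqrt(5))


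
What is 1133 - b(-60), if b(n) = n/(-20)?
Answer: 1130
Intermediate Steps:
b(n) = -n/20 (b(n) = n*(-1/20) = -n/20)
1133 - b(-60) = 1133 - (-1)*(-60)/20 = 1133 - 1*3 = 1133 - 3 = 1130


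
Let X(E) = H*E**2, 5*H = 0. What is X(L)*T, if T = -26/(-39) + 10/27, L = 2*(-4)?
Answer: 0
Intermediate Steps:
L = -8
H = 0 (H = (1/5)*0 = 0)
X(E) = 0 (X(E) = 0*E**2 = 0)
T = 28/27 (T = -26*(-1/39) + 10*(1/27) = 2/3 + 10/27 = 28/27 ≈ 1.0370)
X(L)*T = 0*(28/27) = 0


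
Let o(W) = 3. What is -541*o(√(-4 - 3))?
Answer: -1623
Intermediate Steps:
-541*o(√(-4 - 3)) = -541*3 = -1623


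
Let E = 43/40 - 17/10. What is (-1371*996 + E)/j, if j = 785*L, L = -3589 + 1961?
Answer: 993103/929440 ≈ 1.0685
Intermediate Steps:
L = -1628
E = -5/8 (E = 43*(1/40) - 17*1/10 = 43/40 - 17/10 = -5/8 ≈ -0.62500)
j = -1277980 (j = 785*(-1628) = -1277980)
(-1371*996 + E)/j = (-1371*996 - 5/8)/(-1277980) = (-1365516 - 5/8)*(-1/1277980) = -10924133/8*(-1/1277980) = 993103/929440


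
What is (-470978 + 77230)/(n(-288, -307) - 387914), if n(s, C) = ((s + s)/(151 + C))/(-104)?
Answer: 16635853/16389368 ≈ 1.0150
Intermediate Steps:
n(s, C) = -s/(52*(151 + C)) (n(s, C) = ((2*s)/(151 + C))*(-1/104) = (2*s/(151 + C))*(-1/104) = -s/(52*(151 + C)))
(-470978 + 77230)/(n(-288, -307) - 387914) = (-470978 + 77230)/(-1*(-288)/(7852 + 52*(-307)) - 387914) = -393748/(-1*(-288)/(7852 - 15964) - 387914) = -393748/(-1*(-288)/(-8112) - 387914) = -393748/(-1*(-288)*(-1/8112) - 387914) = -393748/(-6/169 - 387914) = -393748/(-65557472/169) = -393748*(-169/65557472) = 16635853/16389368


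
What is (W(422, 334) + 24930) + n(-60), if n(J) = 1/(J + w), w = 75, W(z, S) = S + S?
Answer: 383971/15 ≈ 25598.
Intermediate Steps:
W(z, S) = 2*S
n(J) = 1/(75 + J) (n(J) = 1/(J + 75) = 1/(75 + J))
(W(422, 334) + 24930) + n(-60) = (2*334 + 24930) + 1/(75 - 60) = (668 + 24930) + 1/15 = 25598 + 1/15 = 383971/15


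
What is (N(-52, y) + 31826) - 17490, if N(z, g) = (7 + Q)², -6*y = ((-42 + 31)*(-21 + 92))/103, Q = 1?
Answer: 14400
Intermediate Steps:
y = 781/618 (y = -(-42 + 31)*(-21 + 92)/(6*103) = -(-11*71)/(6*103) = -(-781)/(6*103) = -⅙*(-781/103) = 781/618 ≈ 1.2638)
N(z, g) = 64 (N(z, g) = (7 + 1)² = 8² = 64)
(N(-52, y) + 31826) - 17490 = (64 + 31826) - 17490 = 31890 - 17490 = 14400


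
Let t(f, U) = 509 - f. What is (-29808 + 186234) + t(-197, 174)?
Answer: 157132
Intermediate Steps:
(-29808 + 186234) + t(-197, 174) = (-29808 + 186234) + (509 - 1*(-197)) = 156426 + (509 + 197) = 156426 + 706 = 157132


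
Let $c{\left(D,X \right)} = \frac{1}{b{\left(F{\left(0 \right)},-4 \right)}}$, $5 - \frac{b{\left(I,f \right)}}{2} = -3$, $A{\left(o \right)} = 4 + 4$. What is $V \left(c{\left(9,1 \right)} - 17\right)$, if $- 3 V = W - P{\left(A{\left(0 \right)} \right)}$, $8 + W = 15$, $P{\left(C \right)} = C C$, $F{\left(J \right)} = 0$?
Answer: $- \frac{5149}{16} \approx -321.81$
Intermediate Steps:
$A{\left(o \right)} = 8$
$P{\left(C \right)} = C^{2}$
$W = 7$ ($W = -8 + 15 = 7$)
$b{\left(I,f \right)} = 16$ ($b{\left(I,f \right)} = 10 - -6 = 10 + 6 = 16$)
$c{\left(D,X \right)} = \frac{1}{16}$
$V = 19$ ($V = - \frac{7 - 8^{2}}{3} = - \frac{7 - 64}{3} = \left(- \frac{1}{3}\right) \left(-57\right) = 19$)
$V \left(c{\left(9,1 \right)} - 17\right) = 19 \left(\frac{1}{16} - 17\right) = 19 \left(- \frac{271}{16}\right) = - \frac{5149}{16}$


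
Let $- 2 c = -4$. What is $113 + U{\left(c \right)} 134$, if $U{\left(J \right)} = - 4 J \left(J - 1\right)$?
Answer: $-959$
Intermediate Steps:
$c = 2$ ($c = \left(- \frac{1}{2}\right) \left(-4\right) = 2$)
$U{\left(J \right)} = - 4 J \left(-1 + J\right)$
$113 + U{\left(c \right)} 134 = 113 + 4 \cdot 2 \left(1 - 2\right) 134 = 113 + 4 \cdot 2 \left(-1\right) 134 = 113 - 1072 = -959$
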